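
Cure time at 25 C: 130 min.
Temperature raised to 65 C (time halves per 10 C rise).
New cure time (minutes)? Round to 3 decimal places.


Acceleration factor = 2^(40/10) = 16.0000
New time = 130 / 16.0000 = 8.125 min

8.125


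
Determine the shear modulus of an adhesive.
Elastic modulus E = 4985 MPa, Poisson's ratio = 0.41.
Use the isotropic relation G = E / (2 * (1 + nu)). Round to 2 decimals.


G = 4985 / (2*(1+0.41)) = 4985 / 2.82
= 1767.73 MPa

1767.73


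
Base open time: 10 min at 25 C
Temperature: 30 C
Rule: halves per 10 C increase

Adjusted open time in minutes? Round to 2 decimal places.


Acceleration = 2^((30-25)/10) = 1.4142
Open time = 10 / 1.4142 = 7.07 min

7.07


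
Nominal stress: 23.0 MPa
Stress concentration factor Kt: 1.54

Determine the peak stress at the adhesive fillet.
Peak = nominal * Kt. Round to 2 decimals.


Peak stress = 23.0 * 1.54
= 35.42 MPa

35.42


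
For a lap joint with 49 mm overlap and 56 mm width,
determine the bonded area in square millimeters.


Area = 49 * 56 = 2744 mm^2

2744


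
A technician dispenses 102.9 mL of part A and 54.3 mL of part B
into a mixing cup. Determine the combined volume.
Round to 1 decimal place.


Combined volume = 102.9 + 54.3
= 157.2 mL

157.2


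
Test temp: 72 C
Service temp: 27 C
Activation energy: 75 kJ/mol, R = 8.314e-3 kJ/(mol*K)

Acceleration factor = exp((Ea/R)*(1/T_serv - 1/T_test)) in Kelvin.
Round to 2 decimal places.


AF = exp((75/0.008314)*(1/300.15 - 1/345.15))
= 50.32

50.32


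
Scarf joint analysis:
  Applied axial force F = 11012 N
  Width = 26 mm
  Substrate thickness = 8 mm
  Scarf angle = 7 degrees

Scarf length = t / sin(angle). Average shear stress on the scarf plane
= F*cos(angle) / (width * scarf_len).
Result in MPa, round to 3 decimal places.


Scarf length = 8 / sin(7 deg) = 65.6441 mm
cos(7 deg) = 0.992546
Shear = 11012 * 0.992546 / (26 * 65.6441)
= 6.404 MPa

6.404


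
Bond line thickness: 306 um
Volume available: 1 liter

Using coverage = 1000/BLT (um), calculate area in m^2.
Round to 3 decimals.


1 L = 1e6 mm^3, thickness = 306 um = 0.306 mm
Area = 1e6 / 0.306 mm^2 = (1e6 / 0.306) / 1e6 m^2 = 1000 / 306 m^2
= 3.268 m^2

3.268


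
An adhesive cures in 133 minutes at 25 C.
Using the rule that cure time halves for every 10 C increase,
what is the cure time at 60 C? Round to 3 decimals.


Factor = 2^((60 - 25) / 10) = 11.3137
Cure time = 133 / 11.3137
= 11.756 minutes

11.756


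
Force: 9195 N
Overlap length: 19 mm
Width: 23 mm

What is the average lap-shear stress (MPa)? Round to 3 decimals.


Average shear stress = F / (overlap * width)
= 9195 / (19 * 23)
= 21.041 MPa

21.041


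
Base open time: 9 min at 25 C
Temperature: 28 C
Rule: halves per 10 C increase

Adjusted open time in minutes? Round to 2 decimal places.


Acceleration = 2^((28-25)/10) = 1.2311
Open time = 9 / 1.2311 = 7.31 min

7.31


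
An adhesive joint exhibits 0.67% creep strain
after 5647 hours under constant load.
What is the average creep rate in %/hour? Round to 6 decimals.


Creep rate = strain / time
= 0.67 / 5647
= 0.000119 %/h

0.000119


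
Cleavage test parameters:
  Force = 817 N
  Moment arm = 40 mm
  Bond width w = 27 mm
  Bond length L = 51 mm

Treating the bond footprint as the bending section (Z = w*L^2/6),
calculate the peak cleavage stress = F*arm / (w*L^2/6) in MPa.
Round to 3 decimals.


M = 817 * 40 = 32680 N*mm
Z = 27 * 51^2 / 6 = 70227 / 6 mm^3
sigma = M / Z = 6 * 32680 / 70227 = 196080 / 70227
= 2.792 MPa

2.792


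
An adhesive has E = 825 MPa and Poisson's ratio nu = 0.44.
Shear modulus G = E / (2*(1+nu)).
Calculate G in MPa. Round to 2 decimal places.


G = 825 / (2*(1+0.44))
= 825 / 2.88
= 286.46 MPa

286.46


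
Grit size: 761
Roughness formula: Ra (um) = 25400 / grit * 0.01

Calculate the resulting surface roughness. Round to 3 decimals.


Ra = 25400 / 761 * 0.01
= 0.334 um

0.334


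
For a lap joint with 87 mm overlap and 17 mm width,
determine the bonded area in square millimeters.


Area = 87 * 17 = 1479 mm^2

1479


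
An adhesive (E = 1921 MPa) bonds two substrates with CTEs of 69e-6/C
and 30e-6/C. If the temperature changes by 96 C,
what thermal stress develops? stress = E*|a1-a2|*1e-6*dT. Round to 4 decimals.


Stress = 1921 * |69 - 30| * 1e-6 * 96
= 7.1922 MPa

7.1922


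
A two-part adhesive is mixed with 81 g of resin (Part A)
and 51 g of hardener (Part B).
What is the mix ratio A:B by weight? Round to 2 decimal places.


Mix ratio = mass_A / mass_B
= 81 / 51
= 1.59

1.59


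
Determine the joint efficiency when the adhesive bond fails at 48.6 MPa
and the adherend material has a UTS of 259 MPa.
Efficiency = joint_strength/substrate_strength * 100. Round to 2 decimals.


Joint efficiency = 48.6 / 259 * 100
= 18.76%

18.76


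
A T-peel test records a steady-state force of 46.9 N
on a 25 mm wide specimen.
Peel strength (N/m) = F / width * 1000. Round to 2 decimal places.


Peel strength = 46.9 / 25 * 1000
= 1876.00 N/m

1876.00


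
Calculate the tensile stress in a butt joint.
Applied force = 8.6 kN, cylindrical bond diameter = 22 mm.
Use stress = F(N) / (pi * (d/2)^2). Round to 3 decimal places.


A = pi * 11.0^2 = 380.1327 mm^2
sigma = 8600.0 / 380.1327 = 22.624 MPa

22.624


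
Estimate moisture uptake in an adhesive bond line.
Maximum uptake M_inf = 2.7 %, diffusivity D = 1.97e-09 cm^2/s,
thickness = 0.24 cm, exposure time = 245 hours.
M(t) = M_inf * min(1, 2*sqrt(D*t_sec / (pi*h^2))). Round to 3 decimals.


Convert time: 245 h = 882000 s
ratio = min(1, 2*sqrt(1.97e-09*882000/(pi*0.24^2)))
= 0.195980
M(t) = 2.7 * 0.195980 = 0.529%

0.529


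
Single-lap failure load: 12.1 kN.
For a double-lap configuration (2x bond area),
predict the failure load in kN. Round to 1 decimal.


Failure load = 12.1 * 2 = 24.2 kN

24.2


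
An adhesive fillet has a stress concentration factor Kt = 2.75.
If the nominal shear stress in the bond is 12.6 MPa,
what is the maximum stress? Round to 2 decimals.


Max stress = 12.6 * 2.75 = 34.65 MPa

34.65


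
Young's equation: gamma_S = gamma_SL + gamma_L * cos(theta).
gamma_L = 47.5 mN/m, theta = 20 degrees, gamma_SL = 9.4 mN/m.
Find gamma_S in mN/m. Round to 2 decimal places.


cos(20 deg) = 0.939693
gamma_S = 9.4 + 47.5 * 0.939693
= 54.04 mN/m

54.04


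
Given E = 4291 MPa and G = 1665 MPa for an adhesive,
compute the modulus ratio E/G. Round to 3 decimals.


E/G ratio = 4291 / 1665 = 2.577

2.577


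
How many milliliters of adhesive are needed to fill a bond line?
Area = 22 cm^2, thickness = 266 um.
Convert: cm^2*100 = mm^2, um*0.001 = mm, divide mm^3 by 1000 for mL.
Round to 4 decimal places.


= (22 * 100) * (266 * 0.001) / 1000
= 0.5852 mL

0.5852


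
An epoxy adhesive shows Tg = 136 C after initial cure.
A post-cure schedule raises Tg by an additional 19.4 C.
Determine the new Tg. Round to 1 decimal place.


New Tg = 136 + 19.4
= 155.4 C

155.4


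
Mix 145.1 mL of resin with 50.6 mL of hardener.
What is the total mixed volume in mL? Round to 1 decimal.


Total = 145.1 + 50.6 = 195.7 mL

195.7


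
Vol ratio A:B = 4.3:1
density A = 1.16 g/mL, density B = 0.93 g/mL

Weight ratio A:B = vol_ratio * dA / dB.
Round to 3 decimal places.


Weight ratio = 4.3 * 1.16 / 0.93
= 5.363

5.363


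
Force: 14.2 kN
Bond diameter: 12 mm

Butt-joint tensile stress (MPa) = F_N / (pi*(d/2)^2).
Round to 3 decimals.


F_N = 14.2 * 1000 = 14200.0 N
A = pi*(6.0)^2 = 113.0973 mm^2
stress = 14200.0 / 113.0973 = 125.556 MPa

125.556


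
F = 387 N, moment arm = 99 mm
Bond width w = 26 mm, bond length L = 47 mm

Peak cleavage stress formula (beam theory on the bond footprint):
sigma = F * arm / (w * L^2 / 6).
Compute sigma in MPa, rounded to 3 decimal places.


sigma = (387 * 99) / (26 * 2209 / 6)
= 38313 * 6 / 57434
= 229878 / 57434
= 4.002 MPa

4.002


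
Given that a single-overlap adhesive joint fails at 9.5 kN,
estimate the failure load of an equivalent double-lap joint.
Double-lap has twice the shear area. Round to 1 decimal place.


Double-lap factor = 2
Expected load = 9.5 * 2 = 19.0 kN

19.0


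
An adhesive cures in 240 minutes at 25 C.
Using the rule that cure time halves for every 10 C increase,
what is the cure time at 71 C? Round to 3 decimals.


Factor = 2^((71 - 25) / 10) = 24.2515
Cure time = 240 / 24.2515
= 9.896 minutes

9.896


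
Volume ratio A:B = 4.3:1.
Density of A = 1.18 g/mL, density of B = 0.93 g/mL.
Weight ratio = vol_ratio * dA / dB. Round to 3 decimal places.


Wt ratio = 4.3 * 1.18 / 0.93
= 5.456

5.456


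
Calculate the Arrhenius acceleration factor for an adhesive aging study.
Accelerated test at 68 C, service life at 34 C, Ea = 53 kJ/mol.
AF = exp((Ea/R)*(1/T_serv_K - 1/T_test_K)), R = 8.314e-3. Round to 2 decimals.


T_test = 341.15 K, T_serv = 307.15 K
Ea/R = 53 / 0.008314 = 6374.79
AF = exp(6374.79 * (1/307.15 - 1/341.15))
= 7.91

7.91


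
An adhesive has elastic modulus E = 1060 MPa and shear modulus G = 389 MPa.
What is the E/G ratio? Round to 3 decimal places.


E/G = 1060 / 389 = 2.725

2.725


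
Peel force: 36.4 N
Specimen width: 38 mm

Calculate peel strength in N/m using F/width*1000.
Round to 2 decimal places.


Peel strength = 36.4 / 38 * 1000 = 957.89 N/m

957.89


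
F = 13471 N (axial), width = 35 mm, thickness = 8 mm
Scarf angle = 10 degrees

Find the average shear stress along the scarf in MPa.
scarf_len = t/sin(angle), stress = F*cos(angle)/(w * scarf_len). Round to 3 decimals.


scarf_len = 8/sin(10 deg) = 46.0702
cos(10 deg) = 0.984808
stress = 13471*0.984808/(35*46.0702) = 8.227 MPa

8.227


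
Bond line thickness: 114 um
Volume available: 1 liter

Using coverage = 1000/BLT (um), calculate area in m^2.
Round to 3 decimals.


1 L = 1e6 mm^3, thickness = 114 um = 0.114 mm
Area = 1e6 / 0.114 mm^2 = (1e6 / 0.114) / 1e6 m^2 = 1000 / 114 m^2
= 8.772 m^2

8.772


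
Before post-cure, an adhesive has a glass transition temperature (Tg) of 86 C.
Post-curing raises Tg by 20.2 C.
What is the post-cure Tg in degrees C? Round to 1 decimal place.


Tg_post = Tg_base + delta_Tg
= 86 + 20.2
= 106.2 C

106.2


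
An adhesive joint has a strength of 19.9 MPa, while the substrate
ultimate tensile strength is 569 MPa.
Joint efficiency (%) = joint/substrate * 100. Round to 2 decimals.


Efficiency = 19.9 / 569 * 100
= 3.50%

3.50


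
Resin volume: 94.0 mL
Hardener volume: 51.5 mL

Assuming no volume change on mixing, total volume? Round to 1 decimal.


V_total = 94.0 + 51.5 = 145.5 mL

145.5


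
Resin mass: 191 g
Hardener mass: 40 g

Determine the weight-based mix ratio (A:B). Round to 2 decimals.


Ratio = 191 / 40 = 4.78

4.78


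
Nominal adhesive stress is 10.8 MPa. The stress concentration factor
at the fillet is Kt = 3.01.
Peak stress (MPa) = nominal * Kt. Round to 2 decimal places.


Peak = 10.8 * 3.01 = 32.51 MPa

32.51


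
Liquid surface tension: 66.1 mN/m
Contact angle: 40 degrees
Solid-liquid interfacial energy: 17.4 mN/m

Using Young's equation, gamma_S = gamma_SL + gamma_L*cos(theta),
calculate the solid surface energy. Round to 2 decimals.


gamma_S = 17.4 + 66.1 * cos(40)
= 68.04 mN/m

68.04


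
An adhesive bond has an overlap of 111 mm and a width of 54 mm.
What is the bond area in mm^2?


Bond area = overlap * width
= 111 * 54
= 5994 mm^2

5994


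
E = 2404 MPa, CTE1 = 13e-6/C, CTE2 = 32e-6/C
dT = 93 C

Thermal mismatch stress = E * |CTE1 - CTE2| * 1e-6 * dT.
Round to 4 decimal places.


= 2404 * 19e-6 * 93
= 4.2479 MPa

4.2479


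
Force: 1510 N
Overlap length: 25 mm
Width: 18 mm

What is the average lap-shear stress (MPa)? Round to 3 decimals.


Average shear stress = F / (overlap * width)
= 1510 / (25 * 18)
= 3.356 MPa

3.356


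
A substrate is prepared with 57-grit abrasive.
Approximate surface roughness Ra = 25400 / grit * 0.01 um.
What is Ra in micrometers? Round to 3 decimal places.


Ra = 25400 / 57 * 0.01 = 4.456 um

4.456


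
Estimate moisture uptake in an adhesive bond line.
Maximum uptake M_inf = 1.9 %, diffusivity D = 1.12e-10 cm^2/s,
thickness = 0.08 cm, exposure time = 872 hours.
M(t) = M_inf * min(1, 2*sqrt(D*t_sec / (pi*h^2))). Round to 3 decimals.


Convert time: 872 h = 3139200 s
ratio = min(1, 2*sqrt(1.12e-10*3139200/(pi*0.08^2)))
= 0.264474
M(t) = 1.9 * 0.264474 = 0.503%

0.503


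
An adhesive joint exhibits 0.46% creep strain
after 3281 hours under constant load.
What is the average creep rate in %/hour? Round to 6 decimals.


Creep rate = strain / time
= 0.46 / 3281
= 0.000140 %/h

0.000140


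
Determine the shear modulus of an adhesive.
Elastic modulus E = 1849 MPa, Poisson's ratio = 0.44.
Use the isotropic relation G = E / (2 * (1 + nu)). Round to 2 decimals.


G = 1849 / (2*(1+0.44)) = 1849 / 2.88
= 642.01 MPa

642.01


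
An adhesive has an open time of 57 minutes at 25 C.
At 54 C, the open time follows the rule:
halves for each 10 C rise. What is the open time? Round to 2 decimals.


Factor = 2^((54-25)/10) = 7.4643
Open time = 57 / 7.4643 = 7.64 min

7.64


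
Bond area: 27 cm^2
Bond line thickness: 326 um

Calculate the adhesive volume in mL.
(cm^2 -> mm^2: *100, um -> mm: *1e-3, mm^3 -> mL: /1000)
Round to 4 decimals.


V = 27*100 * 326*1e-3 / 1000
= 0.8802 mL

0.8802


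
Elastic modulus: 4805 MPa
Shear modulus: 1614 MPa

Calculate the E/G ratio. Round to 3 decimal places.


E / G = 4805 / 1614 = 2.977

2.977


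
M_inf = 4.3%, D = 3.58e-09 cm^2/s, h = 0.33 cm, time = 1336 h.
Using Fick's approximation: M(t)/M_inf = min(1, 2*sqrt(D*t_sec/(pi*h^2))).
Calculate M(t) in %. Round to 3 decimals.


t = 4809600 s
ratio = min(1, 2*sqrt(3.58e-09*4809600/(pi*0.1089)))
= 0.448680
M(t) = 4.3 * 0.448680 = 1.929%

1.929


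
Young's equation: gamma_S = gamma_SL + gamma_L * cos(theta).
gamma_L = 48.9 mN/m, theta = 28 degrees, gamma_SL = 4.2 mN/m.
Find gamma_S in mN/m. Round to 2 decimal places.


cos(28 deg) = 0.882948
gamma_S = 4.2 + 48.9 * 0.882948
= 47.38 mN/m

47.38


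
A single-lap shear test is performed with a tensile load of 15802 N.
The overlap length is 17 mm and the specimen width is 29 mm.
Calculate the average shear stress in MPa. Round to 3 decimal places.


Shear stress = F / (overlap * width)
= 15802 / (17 * 29)
= 15802 / 493
= 32.053 MPa

32.053


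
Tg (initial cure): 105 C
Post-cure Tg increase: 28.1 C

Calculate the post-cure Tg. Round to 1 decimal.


Post-cure Tg = 105 + 28.1 = 133.1 C

133.1


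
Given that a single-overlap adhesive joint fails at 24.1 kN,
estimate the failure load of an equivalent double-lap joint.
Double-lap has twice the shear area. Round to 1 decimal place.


Double-lap factor = 2
Expected load = 24.1 * 2 = 48.2 kN

48.2


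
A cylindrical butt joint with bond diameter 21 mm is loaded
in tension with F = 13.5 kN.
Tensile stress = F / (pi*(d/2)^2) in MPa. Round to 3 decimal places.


Area = pi * (21/2)^2 = 346.3606 mm^2
Stress = 13.5*1000 / 346.3606
= 38.977 MPa

38.977


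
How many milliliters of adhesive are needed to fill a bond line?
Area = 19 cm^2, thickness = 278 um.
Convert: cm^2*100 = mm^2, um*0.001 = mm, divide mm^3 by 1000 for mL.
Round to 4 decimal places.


= (19 * 100) * (278 * 0.001) / 1000
= 0.5282 mL

0.5282


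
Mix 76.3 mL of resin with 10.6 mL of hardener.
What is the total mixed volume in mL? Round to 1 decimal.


Total = 76.3 + 10.6 = 86.9 mL

86.9


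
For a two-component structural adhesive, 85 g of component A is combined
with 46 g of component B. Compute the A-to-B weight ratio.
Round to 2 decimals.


Weight ratio A:B = 85 / 46
= 1.85

1.85


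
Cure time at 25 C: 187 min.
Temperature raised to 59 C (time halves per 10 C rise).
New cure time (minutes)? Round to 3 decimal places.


Acceleration factor = 2^(34/10) = 10.5561
New time = 187 / 10.5561 = 17.715 min

17.715


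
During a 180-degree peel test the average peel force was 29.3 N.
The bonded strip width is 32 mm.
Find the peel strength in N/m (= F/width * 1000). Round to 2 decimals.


Peel strength = F/width * 1000
= 29.3 / 32 * 1000
= 915.63 N/m

915.63


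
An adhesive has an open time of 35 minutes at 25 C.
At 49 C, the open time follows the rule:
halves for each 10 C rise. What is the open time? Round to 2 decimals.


Factor = 2^((49-25)/10) = 5.2780
Open time = 35 / 5.2780 = 6.63 min

6.63


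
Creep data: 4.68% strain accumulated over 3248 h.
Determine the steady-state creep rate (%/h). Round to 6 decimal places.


Rate = 4.68 / 3248 = 0.001441 %/h

0.001441


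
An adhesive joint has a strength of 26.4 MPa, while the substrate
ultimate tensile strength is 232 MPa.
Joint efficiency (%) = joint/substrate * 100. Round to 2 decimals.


Efficiency = 26.4 / 232 * 100
= 11.38%

11.38


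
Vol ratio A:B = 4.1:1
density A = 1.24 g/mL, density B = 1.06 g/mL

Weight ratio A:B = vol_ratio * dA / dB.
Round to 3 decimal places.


Weight ratio = 4.1 * 1.24 / 1.06
= 4.796

4.796


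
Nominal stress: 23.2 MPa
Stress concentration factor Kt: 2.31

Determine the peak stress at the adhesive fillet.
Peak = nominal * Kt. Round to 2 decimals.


Peak stress = 23.2 * 2.31
= 53.59 MPa

53.59


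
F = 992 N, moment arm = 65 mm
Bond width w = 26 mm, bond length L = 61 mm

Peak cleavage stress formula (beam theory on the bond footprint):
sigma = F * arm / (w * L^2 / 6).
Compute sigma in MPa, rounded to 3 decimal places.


sigma = (992 * 65) / (26 * 3721 / 6)
= 64480 * 6 / 96746
= 386880 / 96746
= 3.999 MPa

3.999


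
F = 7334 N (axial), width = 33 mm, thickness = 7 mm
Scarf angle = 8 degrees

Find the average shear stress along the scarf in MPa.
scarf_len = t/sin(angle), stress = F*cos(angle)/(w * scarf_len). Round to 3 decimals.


scarf_len = 7/sin(8 deg) = 50.2971
cos(8 deg) = 0.990268
stress = 7334*0.990268/(33*50.2971) = 4.376 MPa

4.376


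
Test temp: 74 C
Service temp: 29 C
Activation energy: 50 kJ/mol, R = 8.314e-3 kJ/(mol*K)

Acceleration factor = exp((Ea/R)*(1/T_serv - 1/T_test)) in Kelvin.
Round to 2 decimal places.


AF = exp((50/0.008314)*(1/302.15 - 1/347.15))
= 13.20

13.20


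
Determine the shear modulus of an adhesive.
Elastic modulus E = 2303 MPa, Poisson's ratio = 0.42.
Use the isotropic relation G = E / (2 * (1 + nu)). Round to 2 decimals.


G = 2303 / (2*(1+0.42)) = 2303 / 2.84
= 810.92 MPa

810.92


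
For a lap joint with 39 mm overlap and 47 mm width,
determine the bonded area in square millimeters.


Area = 39 * 47 = 1833 mm^2

1833


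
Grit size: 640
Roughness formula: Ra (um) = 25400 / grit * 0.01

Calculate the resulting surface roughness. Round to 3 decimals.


Ra = 25400 / 640 * 0.01
= 0.397 um

0.397


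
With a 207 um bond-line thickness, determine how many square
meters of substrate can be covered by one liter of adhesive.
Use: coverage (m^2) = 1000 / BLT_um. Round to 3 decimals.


Coverage = 1000 / 207 = 4.831 m^2

4.831


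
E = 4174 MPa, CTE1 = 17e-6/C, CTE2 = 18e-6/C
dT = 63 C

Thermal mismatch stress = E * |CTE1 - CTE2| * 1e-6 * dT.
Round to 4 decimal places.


= 4174 * 1e-6 * 63
= 0.2630 MPa

0.2630


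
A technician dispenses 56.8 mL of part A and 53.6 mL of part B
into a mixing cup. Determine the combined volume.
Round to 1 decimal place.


Combined volume = 56.8 + 53.6
= 110.4 mL

110.4


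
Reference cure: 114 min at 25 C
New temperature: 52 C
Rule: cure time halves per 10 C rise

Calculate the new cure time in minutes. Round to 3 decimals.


factor = 2^((52-25)/10) = 6.4980
t_new = 114 / 6.4980 = 17.544 min

17.544


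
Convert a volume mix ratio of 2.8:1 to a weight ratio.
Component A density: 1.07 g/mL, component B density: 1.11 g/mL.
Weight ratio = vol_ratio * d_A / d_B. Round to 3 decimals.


= 2.8 * 1.07 / 1.11 = 2.699

2.699


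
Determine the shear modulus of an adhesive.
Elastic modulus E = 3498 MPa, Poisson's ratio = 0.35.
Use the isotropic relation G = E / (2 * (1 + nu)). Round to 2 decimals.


G = 3498 / (2*(1+0.35)) = 3498 / 2.70
= 1295.56 MPa

1295.56


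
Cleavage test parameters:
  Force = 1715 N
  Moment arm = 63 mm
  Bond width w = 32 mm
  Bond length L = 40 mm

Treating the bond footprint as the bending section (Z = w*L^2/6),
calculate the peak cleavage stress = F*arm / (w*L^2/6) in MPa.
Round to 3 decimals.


M = 1715 * 63 = 108045 N*mm
Z = 32 * 40^2 / 6 = 51200 / 6 mm^3
sigma = M / Z = 6 * 108045 / 51200 = 648270 / 51200
= 12.662 MPa

12.662


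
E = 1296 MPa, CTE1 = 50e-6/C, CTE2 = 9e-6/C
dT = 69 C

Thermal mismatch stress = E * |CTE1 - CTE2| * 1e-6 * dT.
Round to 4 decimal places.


= 1296 * 41e-6 * 69
= 3.6664 MPa

3.6664


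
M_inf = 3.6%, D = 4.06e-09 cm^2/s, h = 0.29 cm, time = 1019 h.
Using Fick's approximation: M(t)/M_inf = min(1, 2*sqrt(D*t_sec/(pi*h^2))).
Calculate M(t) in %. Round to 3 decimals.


t = 3668400 s
ratio = min(1, 2*sqrt(4.06e-09*3668400/(pi*0.0841)))
= 0.474852
M(t) = 3.6 * 0.474852 = 1.709%

1.709


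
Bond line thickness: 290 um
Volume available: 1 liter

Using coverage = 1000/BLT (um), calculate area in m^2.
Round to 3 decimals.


1 L = 1e6 mm^3, thickness = 290 um = 0.29 mm
Area = 1e6 / 0.29 mm^2 = (1e6 / 0.29) / 1e6 m^2 = 1000 / 290 m^2
= 3.448 m^2

3.448


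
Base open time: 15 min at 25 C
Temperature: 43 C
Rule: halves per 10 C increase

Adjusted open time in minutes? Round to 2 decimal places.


Acceleration = 2^((43-25)/10) = 3.4822
Open time = 15 / 3.4822 = 4.31 min

4.31


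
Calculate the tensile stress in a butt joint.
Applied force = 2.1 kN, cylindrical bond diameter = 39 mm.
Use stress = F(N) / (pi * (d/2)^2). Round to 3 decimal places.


A = pi * 19.5^2 = 1194.5906 mm^2
sigma = 2100.0 / 1194.5906 = 1.758 MPa

1.758


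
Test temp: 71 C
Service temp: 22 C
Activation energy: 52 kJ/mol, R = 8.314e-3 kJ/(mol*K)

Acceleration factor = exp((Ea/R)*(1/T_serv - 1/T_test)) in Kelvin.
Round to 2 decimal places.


AF = exp((52/0.008314)*(1/295.15 - 1/344.15))
= 20.43

20.43


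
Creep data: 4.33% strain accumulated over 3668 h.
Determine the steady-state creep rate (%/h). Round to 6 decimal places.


Rate = 4.33 / 3668 = 0.001180 %/h

0.001180


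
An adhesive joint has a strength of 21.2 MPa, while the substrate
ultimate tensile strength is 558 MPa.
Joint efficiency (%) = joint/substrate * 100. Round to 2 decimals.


Efficiency = 21.2 / 558 * 100
= 3.80%

3.80


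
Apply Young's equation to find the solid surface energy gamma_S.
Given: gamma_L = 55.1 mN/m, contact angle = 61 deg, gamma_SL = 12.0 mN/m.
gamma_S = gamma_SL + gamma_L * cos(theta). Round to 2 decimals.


theta_rad = 61 * pi/180 = 1.064651
gamma_S = 12.0 + 55.1 * cos(1.064651)
= 38.71 mN/m

38.71


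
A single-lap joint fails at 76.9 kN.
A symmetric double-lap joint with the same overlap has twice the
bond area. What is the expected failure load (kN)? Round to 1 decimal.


Double-lap load = 2 * 76.9 = 153.8 kN

153.8


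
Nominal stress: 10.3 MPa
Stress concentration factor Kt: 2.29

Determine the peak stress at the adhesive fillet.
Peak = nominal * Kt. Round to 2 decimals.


Peak stress = 10.3 * 2.29
= 23.59 MPa

23.59


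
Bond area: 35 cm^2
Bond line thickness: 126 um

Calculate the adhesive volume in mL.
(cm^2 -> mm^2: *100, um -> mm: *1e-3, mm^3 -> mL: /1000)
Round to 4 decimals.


V = 35*100 * 126*1e-3 / 1000
= 0.4410 mL

0.4410


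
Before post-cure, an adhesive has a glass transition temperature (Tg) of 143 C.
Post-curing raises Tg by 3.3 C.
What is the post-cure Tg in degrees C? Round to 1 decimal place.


Tg_post = Tg_base + delta_Tg
= 143 + 3.3
= 146.3 C

146.3


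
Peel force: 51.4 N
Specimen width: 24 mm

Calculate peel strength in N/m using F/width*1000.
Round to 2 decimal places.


Peel strength = 51.4 / 24 * 1000 = 2141.67 N/m

2141.67


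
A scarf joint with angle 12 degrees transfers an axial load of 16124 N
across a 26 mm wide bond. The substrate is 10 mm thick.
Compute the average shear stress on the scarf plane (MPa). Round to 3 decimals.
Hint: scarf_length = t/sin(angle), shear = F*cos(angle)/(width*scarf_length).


scarf_length = 10 / sin(12 deg) = 48.0973 mm
cos(12 deg) = 0.978148
shear stress = 16124 * 0.978148 / (26 * 48.0973)
= 12.612 MPa

12.612


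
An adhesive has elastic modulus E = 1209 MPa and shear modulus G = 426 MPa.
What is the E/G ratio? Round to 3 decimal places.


E/G = 1209 / 426 = 2.838

2.838


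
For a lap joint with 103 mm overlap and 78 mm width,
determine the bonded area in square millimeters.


Area = 103 * 78 = 8034 mm^2

8034


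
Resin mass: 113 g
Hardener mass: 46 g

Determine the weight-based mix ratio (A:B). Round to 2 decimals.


Ratio = 113 / 46 = 2.46

2.46


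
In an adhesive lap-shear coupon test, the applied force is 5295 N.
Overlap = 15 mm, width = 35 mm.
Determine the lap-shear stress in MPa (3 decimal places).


stress = F / (overlap * width)
= 5295 / (15 * 35)
= 10.086 MPa

10.086


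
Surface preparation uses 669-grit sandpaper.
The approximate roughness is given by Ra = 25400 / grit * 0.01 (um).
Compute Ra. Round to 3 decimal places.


Ra = 25400 / 669 * 0.01
= 254 / 669
= 0.380 um

0.380


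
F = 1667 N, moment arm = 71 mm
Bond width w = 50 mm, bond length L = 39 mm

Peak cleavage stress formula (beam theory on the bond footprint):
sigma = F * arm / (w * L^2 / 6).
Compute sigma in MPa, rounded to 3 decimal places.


sigma = (1667 * 71) / (50 * 1521 / 6)
= 118357 * 6 / 76050
= 710142 / 76050
= 9.338 MPa

9.338


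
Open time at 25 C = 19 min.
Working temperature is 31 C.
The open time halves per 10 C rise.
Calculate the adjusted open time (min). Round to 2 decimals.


factor = 2^((31 - 25) / 10) = 1.5157
ot = 19 / 1.5157 = 12.54 min

12.54


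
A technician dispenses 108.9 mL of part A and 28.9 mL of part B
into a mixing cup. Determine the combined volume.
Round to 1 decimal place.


Combined volume = 108.9 + 28.9
= 137.8 mL

137.8


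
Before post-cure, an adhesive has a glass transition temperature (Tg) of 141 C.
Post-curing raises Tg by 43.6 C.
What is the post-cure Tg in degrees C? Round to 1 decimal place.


Tg_post = Tg_base + delta_Tg
= 141 + 43.6
= 184.6 C

184.6


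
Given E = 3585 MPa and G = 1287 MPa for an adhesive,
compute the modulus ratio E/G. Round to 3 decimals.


E/G ratio = 3585 / 1287 = 2.786

2.786


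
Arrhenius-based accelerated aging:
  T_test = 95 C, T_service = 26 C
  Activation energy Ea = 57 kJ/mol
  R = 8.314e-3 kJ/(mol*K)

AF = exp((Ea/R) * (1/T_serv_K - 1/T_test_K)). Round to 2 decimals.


T_test_K = 368.15, T_serv_K = 299.15
AF = exp((57/8.314e-3) * (1/299.15 - 1/368.15))
= 73.36

73.36


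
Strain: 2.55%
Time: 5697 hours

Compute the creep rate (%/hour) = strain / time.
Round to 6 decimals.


Creep rate = 2.55 / 5697
= 0.000448 %/h

0.000448


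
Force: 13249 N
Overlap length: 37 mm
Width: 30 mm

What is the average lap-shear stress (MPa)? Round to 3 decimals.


Average shear stress = F / (overlap * width)
= 13249 / (37 * 30)
= 11.936 MPa

11.936


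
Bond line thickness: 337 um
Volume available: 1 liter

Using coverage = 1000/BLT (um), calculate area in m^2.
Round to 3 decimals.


1 L = 1e6 mm^3, thickness = 337 um = 0.337 mm
Area = 1e6 / 0.337 mm^2 = (1e6 / 0.337) / 1e6 m^2 = 1000 / 337 m^2
= 2.967 m^2

2.967


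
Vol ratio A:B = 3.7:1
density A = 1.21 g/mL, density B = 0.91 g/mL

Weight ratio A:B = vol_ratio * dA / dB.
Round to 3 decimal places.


Weight ratio = 3.7 * 1.21 / 0.91
= 4.920

4.920


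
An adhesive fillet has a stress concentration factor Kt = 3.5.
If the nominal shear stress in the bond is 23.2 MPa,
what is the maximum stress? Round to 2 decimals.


Max stress = 23.2 * 3.5 = 81.20 MPa

81.20


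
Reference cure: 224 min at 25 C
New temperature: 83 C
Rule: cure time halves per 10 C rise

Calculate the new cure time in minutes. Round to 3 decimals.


factor = 2^((83-25)/10) = 55.7152
t_new = 224 / 55.7152 = 4.020 min

4.020


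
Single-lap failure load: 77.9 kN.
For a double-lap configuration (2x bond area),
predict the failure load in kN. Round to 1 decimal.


Failure load = 77.9 * 2 = 155.8 kN

155.8


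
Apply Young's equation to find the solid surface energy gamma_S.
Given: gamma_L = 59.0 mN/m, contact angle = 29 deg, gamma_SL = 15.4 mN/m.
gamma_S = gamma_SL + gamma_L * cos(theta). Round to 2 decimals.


theta_rad = 29 * pi/180 = 0.506145
gamma_S = 15.4 + 59.0 * cos(0.506145)
= 67.00 mN/m

67.00


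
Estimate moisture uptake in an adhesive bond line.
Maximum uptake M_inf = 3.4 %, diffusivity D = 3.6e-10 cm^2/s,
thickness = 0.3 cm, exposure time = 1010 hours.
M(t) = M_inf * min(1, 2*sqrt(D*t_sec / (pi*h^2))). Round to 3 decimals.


Convert time: 1010 h = 3636000 s
ratio = min(1, 2*sqrt(3.6e-10*3636000/(pi*0.3^2)))
= 0.136081
M(t) = 3.4 * 0.136081 = 0.463%

0.463


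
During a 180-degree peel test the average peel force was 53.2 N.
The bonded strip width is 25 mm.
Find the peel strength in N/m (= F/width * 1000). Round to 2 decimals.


Peel strength = F/width * 1000
= 53.2 / 25 * 1000
= 2128.00 N/m

2128.00


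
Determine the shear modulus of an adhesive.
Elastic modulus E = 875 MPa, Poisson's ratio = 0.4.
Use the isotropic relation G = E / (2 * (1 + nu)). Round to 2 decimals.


G = 875 / (2*(1+0.4)) = 875 / 2.80
= 312.50 MPa

312.50


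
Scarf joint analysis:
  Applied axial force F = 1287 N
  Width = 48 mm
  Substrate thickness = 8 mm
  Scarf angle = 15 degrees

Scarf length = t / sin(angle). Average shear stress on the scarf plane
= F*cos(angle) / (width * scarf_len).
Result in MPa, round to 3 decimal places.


Scarf length = 8 / sin(15 deg) = 30.9096 mm
cos(15 deg) = 0.965926
Shear = 1287 * 0.965926 / (48 * 30.9096)
= 0.838 MPa

0.838


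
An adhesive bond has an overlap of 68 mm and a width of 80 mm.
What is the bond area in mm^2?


Bond area = overlap * width
= 68 * 80
= 5440 mm^2

5440


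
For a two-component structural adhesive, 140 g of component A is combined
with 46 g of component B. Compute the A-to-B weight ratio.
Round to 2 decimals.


Weight ratio A:B = 140 / 46
= 3.04

3.04


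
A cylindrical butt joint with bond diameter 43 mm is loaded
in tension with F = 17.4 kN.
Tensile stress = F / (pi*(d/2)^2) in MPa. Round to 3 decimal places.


Area = pi * (43/2)^2 = 1452.2012 mm^2
Stress = 17.4*1000 / 1452.2012
= 11.982 MPa

11.982


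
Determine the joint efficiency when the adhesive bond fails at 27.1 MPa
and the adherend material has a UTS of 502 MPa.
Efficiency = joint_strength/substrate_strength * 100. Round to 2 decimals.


Joint efficiency = 27.1 / 502 * 100
= 5.40%

5.40


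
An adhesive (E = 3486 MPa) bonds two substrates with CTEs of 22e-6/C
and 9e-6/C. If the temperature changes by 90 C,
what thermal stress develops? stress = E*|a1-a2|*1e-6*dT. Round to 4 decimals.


Stress = 3486 * |22 - 9| * 1e-6 * 90
= 4.0786 MPa

4.0786


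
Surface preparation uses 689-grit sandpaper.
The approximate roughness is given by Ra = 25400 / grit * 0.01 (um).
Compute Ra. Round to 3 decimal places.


Ra = 25400 / 689 * 0.01
= 254 / 689
= 0.369 um

0.369


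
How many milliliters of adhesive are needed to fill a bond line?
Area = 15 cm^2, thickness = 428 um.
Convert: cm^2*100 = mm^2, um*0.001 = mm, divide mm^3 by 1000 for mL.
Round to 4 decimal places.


= (15 * 100) * (428 * 0.001) / 1000
= 0.6420 mL

0.6420


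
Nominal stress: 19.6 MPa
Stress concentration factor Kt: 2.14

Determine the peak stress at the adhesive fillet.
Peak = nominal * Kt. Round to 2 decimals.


Peak stress = 19.6 * 2.14
= 41.94 MPa

41.94


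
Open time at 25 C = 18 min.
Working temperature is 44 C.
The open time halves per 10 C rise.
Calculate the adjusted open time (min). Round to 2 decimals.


factor = 2^((44 - 25) / 10) = 3.7321
ot = 18 / 3.7321 = 4.82 min

4.82


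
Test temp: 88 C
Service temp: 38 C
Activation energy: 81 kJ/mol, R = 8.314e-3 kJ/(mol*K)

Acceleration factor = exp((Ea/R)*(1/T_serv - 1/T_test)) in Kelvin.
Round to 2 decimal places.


AF = exp((81/0.008314)*(1/311.15 - 1/361.15))
= 76.32

76.32


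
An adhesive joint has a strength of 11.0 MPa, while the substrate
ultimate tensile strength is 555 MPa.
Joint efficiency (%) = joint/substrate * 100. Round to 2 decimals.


Efficiency = 11.0 / 555 * 100
= 1.98%

1.98


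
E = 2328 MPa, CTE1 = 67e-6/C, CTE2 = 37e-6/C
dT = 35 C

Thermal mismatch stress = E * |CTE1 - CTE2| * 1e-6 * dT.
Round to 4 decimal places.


= 2328 * 30e-6 * 35
= 2.4444 MPa

2.4444


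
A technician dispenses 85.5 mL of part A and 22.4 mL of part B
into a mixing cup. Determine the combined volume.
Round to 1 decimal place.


Combined volume = 85.5 + 22.4
= 107.9 mL

107.9


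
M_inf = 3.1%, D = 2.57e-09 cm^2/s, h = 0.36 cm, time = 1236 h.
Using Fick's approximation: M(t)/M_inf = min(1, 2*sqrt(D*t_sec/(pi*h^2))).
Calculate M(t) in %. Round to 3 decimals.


t = 4449600 s
ratio = min(1, 2*sqrt(2.57e-09*4449600/(pi*0.1296)))
= 0.335181
M(t) = 3.1 * 0.335181 = 1.039%

1.039


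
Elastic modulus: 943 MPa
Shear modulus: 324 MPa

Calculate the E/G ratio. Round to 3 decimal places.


E / G = 943 / 324 = 2.910

2.910


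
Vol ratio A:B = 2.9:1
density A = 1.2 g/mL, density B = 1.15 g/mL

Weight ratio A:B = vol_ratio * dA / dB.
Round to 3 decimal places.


Weight ratio = 2.9 * 1.2 / 1.15
= 3.026

3.026


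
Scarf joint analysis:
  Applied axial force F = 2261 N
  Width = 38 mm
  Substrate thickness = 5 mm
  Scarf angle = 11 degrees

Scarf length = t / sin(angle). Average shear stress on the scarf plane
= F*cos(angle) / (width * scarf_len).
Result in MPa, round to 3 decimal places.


Scarf length = 5 / sin(11 deg) = 26.2042 mm
cos(11 deg) = 0.981627
Shear = 2261 * 0.981627 / (38 * 26.2042)
= 2.229 MPa

2.229


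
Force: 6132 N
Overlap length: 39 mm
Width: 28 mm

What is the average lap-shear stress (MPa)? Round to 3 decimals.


Average shear stress = F / (overlap * width)
= 6132 / (39 * 28)
= 5.615 MPa

5.615


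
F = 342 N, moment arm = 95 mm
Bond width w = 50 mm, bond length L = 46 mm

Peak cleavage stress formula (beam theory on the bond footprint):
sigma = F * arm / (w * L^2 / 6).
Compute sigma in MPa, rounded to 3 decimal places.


sigma = (342 * 95) / (50 * 2116 / 6)
= 32490 * 6 / 105800
= 194940 / 105800
= 1.843 MPa

1.843


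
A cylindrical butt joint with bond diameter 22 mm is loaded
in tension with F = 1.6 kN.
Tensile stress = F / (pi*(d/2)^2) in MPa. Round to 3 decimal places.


Area = pi * (22/2)^2 = 380.1327 mm^2
Stress = 1.6*1000 / 380.1327
= 4.209 MPa

4.209


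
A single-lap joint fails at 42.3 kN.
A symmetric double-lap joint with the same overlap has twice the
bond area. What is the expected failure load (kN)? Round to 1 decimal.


Double-lap load = 2 * 42.3 = 84.6 kN

84.6


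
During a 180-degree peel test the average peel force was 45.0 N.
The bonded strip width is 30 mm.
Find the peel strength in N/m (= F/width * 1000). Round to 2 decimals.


Peel strength = F/width * 1000
= 45.0 / 30 * 1000
= 1500.00 N/m

1500.00


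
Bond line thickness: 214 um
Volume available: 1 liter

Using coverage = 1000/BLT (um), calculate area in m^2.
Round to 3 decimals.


1 L = 1e6 mm^3, thickness = 214 um = 0.214 mm
Area = 1e6 / 0.214 mm^2 = (1e6 / 0.214) / 1e6 m^2 = 1000 / 214 m^2
= 4.673 m^2

4.673


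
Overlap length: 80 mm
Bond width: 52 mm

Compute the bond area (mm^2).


Bond area = 80 * 52 = 4160 mm^2

4160


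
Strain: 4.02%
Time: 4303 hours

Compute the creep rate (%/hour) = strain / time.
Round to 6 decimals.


Creep rate = 4.02 / 4303
= 0.000934 %/h

0.000934


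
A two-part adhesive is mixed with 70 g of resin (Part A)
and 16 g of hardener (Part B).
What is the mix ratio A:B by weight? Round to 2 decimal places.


Mix ratio = mass_A / mass_B
= 70 / 16
= 4.38

4.38


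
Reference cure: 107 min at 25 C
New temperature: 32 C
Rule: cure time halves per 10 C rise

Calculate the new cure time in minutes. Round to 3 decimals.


factor = 2^((32-25)/10) = 1.6245
t_new = 107 / 1.6245 = 65.866 min

65.866


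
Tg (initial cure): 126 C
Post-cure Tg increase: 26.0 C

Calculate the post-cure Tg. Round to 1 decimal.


Post-cure Tg = 126 + 26.0 = 152.0 C

152.0


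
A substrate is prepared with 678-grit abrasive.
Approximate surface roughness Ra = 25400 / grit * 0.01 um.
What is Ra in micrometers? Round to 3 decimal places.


Ra = 25400 / 678 * 0.01 = 0.375 um

0.375


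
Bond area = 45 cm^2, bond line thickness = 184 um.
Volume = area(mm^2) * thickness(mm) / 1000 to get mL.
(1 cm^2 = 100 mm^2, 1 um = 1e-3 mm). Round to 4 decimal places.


area_mm2 = 45 * 100 = 4500
blt_mm = 184 * 1e-3 = 0.184
vol_mm3 = 4500 * 0.184 = 828.0
vol_mL = 828.0 / 1000 = 0.8280 mL

0.8280


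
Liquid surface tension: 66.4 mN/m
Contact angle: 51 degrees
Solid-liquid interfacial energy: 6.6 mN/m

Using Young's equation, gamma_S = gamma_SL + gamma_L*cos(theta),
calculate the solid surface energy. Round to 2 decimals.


gamma_S = 6.6 + 66.4 * cos(51)
= 48.39 mN/m

48.39


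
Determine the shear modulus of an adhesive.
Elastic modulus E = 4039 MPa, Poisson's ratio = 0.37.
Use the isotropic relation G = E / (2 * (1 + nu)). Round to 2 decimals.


G = 4039 / (2*(1+0.37)) = 4039 / 2.74
= 1474.09 MPa

1474.09


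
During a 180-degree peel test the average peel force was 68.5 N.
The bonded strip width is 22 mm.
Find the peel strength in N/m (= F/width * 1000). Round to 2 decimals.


Peel strength = F/width * 1000
= 68.5 / 22 * 1000
= 3113.64 N/m

3113.64


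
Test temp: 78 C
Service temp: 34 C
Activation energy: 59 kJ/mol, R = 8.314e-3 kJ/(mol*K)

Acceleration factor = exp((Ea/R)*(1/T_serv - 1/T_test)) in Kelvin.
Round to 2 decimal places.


AF = exp((59/0.008314)*(1/307.15 - 1/351.15))
= 18.08

18.08


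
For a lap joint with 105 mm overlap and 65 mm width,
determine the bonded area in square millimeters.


Area = 105 * 65 = 6825 mm^2

6825


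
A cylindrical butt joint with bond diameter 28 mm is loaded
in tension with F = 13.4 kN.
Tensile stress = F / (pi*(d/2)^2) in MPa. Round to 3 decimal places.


Area = pi * (28/2)^2 = 615.7522 mm^2
Stress = 13.4*1000 / 615.7522
= 21.762 MPa

21.762


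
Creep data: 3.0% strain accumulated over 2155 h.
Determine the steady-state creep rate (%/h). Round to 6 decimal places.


Rate = 3.0 / 2155 = 0.001392 %/h

0.001392


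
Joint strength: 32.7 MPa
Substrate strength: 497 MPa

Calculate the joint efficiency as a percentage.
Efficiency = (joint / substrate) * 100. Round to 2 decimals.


Efficiency = (32.7 / 497) * 100 = 6.58%

6.58


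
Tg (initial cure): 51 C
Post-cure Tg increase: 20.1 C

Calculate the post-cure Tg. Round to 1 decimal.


Post-cure Tg = 51 + 20.1 = 71.1 C

71.1


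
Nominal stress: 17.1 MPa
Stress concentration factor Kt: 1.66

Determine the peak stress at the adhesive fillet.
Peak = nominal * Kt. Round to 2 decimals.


Peak stress = 17.1 * 1.66
= 28.39 MPa

28.39


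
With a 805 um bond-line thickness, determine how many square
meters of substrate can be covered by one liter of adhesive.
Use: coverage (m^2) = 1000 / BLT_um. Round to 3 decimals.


Coverage = 1000 / 805 = 1.242 m^2

1.242


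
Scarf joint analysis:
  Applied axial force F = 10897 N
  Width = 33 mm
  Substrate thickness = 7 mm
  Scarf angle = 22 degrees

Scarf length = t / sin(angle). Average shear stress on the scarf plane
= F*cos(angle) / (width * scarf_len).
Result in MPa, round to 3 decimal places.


Scarf length = 7 / sin(22 deg) = 18.6863 mm
cos(22 deg) = 0.927184
Shear = 10897 * 0.927184 / (33 * 18.6863)
= 16.385 MPa

16.385


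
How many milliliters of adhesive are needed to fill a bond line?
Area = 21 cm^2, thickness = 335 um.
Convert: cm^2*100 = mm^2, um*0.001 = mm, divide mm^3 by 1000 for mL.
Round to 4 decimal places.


= (21 * 100) * (335 * 0.001) / 1000
= 0.7035 mL

0.7035
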